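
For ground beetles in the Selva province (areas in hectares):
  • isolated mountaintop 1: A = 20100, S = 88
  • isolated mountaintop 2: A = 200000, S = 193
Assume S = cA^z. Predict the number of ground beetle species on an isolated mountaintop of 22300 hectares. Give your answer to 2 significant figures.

91

z = ln(193/88) / ln(200000/20100) = 0.7854 / 2.2976 = 0.3418
c = 88 / 20100^0.3418 = 88 / 29.57 = 2.976
S₃ = 2.976 × 22300^0.3418 = 2.976 × 30.64 ≈ 91.18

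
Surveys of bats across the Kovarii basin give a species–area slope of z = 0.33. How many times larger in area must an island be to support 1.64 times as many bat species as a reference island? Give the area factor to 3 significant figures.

(A₂/A₁)^0.33 = 1.64, so A₂/A₁ = 1.64^(1/0.33) = 1.64^3.03
ln(A₂/A₁) = ln 1.64 / 0.33 = 0.4947 / 0.33 = 1.4991
A₂/A₁ = e^1.4991 ≈ 4.478

4.48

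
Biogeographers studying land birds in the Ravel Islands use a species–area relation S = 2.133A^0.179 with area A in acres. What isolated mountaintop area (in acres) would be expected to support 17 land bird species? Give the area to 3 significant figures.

17 = 2.133 × A^0.179  ⇒  A^0.179 = 17/2.133 = 7.97
ln A = ln(7.97) / 0.179 = 2.0757 / 0.179 = 11.5960
A = e^11.5960 ≈ 108662 acres

109000 acres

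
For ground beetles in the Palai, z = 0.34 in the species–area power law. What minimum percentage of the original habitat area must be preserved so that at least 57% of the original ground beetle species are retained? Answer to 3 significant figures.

Need (A_new/A_old)^0.34 = 0.57, so A_new/A_old = 0.57^(1/0.34) = 0.57^2.941
ln(A_new/A_old) = ln 0.57 / 0.34 = -0.5621 / 0.34 = -1.6533
A_new/A_old = e^-1.6533 ≈ 0.1914

19.1%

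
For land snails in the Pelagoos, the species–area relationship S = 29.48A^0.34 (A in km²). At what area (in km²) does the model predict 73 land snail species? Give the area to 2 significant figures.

14 km²

73 = 29.48 × A^0.34  ⇒  A^0.34 = 73/29.48 = 2.476
ln A = ln(2.476) / 0.34 = 0.9067 / 0.34 = 2.6669
A = e^2.6669 ≈ 14.4 km²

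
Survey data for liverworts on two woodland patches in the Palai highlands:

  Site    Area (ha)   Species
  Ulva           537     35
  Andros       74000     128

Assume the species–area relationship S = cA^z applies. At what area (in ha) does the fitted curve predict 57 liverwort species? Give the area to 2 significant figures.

3400 ha

z = ln(128/35) / ln(74000/537) = 1.2967 / 4.9258 = 0.2632
c = 35 / 537^0.2632 = 35 / 5.232 = 6.69
A = (57/6.69)^(1/0.2632) ⇒ ln A = ln(8.52)/0.2632 = 8.1387
A = e^8.1387 ≈ 3424 ha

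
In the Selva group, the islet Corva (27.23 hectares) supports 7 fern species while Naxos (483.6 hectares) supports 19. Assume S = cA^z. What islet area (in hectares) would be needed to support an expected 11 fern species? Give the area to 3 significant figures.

100 hectares

z = ln(19/7) / ln(483.6/27.23) = 0.9985 / 2.8769 = 0.3471
c = 7 / 27.23^0.3471 = 7 / 3.148 = 2.223
A = (11/2.223)^(1/0.3471) ⇒ ln A = ln(4.947)/0.3471 = 4.6066
A = e^4.6066 ≈ 100.1 hectares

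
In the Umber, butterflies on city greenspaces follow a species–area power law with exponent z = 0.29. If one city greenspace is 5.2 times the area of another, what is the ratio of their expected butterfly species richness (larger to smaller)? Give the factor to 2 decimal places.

1.61

S₂/S₁ = (A₂/A₁)^z = 5.2^0.29
ln(S₂/S₁) = 0.29 × ln 5.2 = 0.29 × 1.6487 = 0.4781
S₂/S₁ = e^0.4781 ≈ 1.613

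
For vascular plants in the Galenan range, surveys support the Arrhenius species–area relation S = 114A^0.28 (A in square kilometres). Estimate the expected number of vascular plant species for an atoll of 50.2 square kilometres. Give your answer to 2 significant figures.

340

S = 114 × 50.2^0.28
ln S = ln 114 + 0.28 × ln 50.2 = 4.7362 + 0.28 × 3.9160 = 5.8327
S = e^5.8327 ≈ 341.3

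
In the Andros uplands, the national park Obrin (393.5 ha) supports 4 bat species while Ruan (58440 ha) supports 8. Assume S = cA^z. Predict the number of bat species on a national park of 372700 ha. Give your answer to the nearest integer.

10

z = ln(8/4) / ln(58440/393.5) = 0.6931 / 5.0007 = 0.1386
c = 4 / 393.5^0.1386 = 4 / 2.289 = 1.747
S₃ = 1.747 × 372700^0.1386 = 1.747 × 5.919 ≈ 10.34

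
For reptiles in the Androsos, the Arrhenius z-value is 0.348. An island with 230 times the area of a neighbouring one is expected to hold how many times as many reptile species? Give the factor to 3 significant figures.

6.64

S₂/S₁ = (A₂/A₁)^z = 230^0.348
ln(S₂/S₁) = 0.348 × ln 230 = 0.348 × 5.4381 = 1.8925
S₂/S₁ = e^1.8925 ≈ 6.636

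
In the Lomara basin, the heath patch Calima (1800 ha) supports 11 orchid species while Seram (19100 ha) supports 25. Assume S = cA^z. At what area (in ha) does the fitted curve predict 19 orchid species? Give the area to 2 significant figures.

z = ln(25/11) / ln(19100/1800) = 0.8210 / 2.3619 = 0.3476
c = 11 / 1800^0.3476 = 11 / 13.54 = 0.8126
A = (19/0.8126)^(1/0.3476) ⇒ ln A = ln(23.38)/0.3476 = 9.0679
A = e^9.0679 ≈ 8672 ha

8700 ha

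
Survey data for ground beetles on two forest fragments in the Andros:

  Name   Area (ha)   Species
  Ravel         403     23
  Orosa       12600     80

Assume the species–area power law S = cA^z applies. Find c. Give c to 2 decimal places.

2.62

z = ln(S₂/S₁) / ln(A₂/A₁) = ln(80/23) / ln(12600/403) = 1.2465 / 3.4425 = 0.3621
c = S₁ / A₁^z = 23 / 403^0.3621 = 23 / 8.778 = 2.62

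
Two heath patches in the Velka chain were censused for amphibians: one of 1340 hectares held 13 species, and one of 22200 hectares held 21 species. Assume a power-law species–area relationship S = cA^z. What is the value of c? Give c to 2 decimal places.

z = ln(S₂/S₁) / ln(A₂/A₁) = ln(21/13) / ln(22200/1340) = 0.4796 / 2.8074 = 0.1708
c = S₁ / A₁^z = 13 / 1340^0.1708 = 13 / 3.421 = 3.8

3.80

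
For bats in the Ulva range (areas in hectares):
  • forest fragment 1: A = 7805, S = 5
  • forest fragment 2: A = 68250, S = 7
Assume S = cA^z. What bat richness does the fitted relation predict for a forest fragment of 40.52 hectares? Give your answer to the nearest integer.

z = ln(7/5) / ln(68250/7805) = 0.3365 / 2.1684 = 0.1552
c = 5 / 7805^0.1552 = 5 / 4.018 = 1.244
S₃ = 1.244 × 40.52^0.1552 = 1.244 × 1.776 ≈ 2.21

2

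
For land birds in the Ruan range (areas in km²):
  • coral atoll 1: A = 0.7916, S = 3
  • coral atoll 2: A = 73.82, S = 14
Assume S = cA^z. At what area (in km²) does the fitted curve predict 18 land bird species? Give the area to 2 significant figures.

z = ln(14/3) / ln(73.82/0.7916) = 1.5404 / 4.5353 = 0.3397
c = 3 / 0.7916^0.3397 = 3 / 0.9237 = 3.248
A = (18/3.248)^(1/0.3397) ⇒ ln A = ln(5.542)/0.3397 = 5.0415
A = e^5.0415 ≈ 154.7 km²

150 km²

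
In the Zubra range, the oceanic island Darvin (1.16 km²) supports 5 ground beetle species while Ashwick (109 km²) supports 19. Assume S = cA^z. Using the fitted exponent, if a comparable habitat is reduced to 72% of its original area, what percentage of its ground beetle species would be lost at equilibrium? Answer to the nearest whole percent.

z = ln(19/5) / ln(109/1.16) = 1.3350 / 4.5429 = 0.2939
S_new/S_old = (A_new/A_old)^z = 0.72^0.2939 = exp(0.2939 × -0.3285) = 0.908
Fraction lost = 1 − 0.908 = 0.09202

9%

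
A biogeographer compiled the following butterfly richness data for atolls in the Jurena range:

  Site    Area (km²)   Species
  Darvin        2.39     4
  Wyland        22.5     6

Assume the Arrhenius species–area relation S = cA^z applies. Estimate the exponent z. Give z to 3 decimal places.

0.181

Taking logs: ln S = ln c + z ln A, so z = (ln S₂ − ln S₁)/(ln A₂ − ln A₁).
z = ln(6/4) / ln(22.5/2.39) = ln(1.5) / ln(9.414) = 0.4055 / 2.2422 = 0.1808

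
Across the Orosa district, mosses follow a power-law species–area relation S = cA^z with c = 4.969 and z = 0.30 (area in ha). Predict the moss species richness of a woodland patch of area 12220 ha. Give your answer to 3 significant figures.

83.6

S = 4.969 × 12220^0.3 = 4.969 × 16.83 ≈ 83.64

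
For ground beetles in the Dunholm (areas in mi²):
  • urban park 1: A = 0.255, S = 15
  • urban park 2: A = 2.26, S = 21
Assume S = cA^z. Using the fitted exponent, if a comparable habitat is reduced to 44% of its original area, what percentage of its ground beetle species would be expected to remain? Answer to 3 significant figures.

88.1%

z = ln(21/15) / ln(2.26/0.255) = 0.3365 / 2.1819 = 0.1542
S_new/S_old = (A_new/A_old)^z = 0.44^0.1542 = exp(0.1542 × -0.8210) = 0.8811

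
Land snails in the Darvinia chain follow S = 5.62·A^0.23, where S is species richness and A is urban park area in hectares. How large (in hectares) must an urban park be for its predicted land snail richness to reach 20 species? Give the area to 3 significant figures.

20 = 5.62 × A^0.23  ⇒  A^0.23 = 20/5.62 = 3.559
ln A = ln(3.559) / 0.23 = 1.2694 / 0.23 = 5.5191
A = e^5.5191 ≈ 249.4 hectares

249 hectares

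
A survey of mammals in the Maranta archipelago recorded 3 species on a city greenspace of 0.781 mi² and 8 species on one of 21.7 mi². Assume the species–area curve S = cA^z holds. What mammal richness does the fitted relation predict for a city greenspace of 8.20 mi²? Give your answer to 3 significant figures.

6.00

z = ln(8/3) / ln(21.7/0.781) = 0.9808 / 3.3245 = 0.2950
c = 3 / 0.781^0.2950 = 3 / 0.9297 = 3.227
S₃ = 3.227 × 8.2^0.2950 = 3.227 × 1.86 ≈ 6.003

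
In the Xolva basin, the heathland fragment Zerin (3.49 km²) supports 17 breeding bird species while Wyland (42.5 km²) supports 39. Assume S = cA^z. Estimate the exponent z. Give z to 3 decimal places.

0.332

Taking logs: ln S = ln c + z ln A, so z = (ln S₂ − ln S₁)/(ln A₂ − ln A₁).
z = ln(39/17) / ln(42.5/3.49) = ln(2.294) / ln(12.18) = 0.8303 / 2.4996 = 0.3322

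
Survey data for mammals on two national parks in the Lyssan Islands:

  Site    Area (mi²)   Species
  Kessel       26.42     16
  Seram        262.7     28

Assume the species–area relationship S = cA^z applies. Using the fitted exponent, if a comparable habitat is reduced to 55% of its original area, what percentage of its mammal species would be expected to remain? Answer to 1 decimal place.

z = ln(28/16) / ln(262.7/26.42) = 0.5596 / 2.2969 = 0.2436
S_new/S_old = (A_new/A_old)^z = 0.55^0.2436 = exp(0.2436 × -0.5978) = 0.8645

86.4%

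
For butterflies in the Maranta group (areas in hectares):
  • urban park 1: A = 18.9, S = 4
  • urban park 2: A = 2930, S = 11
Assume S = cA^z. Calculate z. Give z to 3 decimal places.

0.201

Taking logs: ln S = ln c + z ln A, so z = (ln S₂ − ln S₁)/(ln A₂ − ln A₁).
z = ln(11/4) / ln(2930/18.9) = ln(2.75) / ln(155) = 1.0116 / 5.0436 = 0.2006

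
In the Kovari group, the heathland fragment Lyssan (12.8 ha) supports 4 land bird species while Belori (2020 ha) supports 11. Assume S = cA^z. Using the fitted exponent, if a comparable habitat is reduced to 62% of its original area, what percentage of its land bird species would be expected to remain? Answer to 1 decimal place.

90.9%

z = ln(11/4) / ln(2020/12.8) = 1.0116 / 5.0614 = 0.1999
S_new/S_old = (A_new/A_old)^z = 0.62^0.1999 = exp(0.1999 × -0.4780) = 0.9089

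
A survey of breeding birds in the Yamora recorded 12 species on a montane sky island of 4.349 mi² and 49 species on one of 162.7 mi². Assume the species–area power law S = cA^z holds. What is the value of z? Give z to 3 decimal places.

Taking logs: ln S = ln c + z ln A, so z = (ln S₂ − ln S₁)/(ln A₂ − ln A₁).
z = ln(49/12) / ln(162.7/4.349) = ln(4.083) / ln(37.41) = 1.4069 / 3.6220 = 0.3884

0.388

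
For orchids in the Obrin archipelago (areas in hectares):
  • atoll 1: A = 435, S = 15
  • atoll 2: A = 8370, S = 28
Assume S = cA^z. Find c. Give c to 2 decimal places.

z = ln(S₂/S₁) / ln(A₂/A₁) = ln(28/15) / ln(8370/435) = 0.6242 / 2.9571 = 0.2111
c = S₁ / A₁^z = 15 / 435^0.2111 = 15 / 3.605 = 4.161

4.16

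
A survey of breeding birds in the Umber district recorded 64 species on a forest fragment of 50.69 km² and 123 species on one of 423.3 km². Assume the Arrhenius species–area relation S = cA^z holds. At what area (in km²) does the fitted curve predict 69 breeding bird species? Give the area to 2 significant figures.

65 km²

z = ln(123/64) / ln(423.3/50.69) = 0.6533 / 2.1224 = 0.3078
c = 64 / 50.69^0.3078 = 64 / 3.348 = 19.11
A = (69/19.11)^(1/0.3078) ⇒ ln A = ln(3.61)/0.3078 = 4.1701
A = e^4.1701 ≈ 64.72 km²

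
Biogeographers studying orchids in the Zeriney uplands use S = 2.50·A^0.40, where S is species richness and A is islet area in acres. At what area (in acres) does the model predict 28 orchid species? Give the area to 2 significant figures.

420 acres

28 = 2.5 × A^0.4  ⇒  A^0.4 = 28/2.5 = 11.2
ln A = ln(11.2) / 0.4 = 2.4159 / 0.4 = 6.0398
A = e^6.0398 ≈ 419.8 acres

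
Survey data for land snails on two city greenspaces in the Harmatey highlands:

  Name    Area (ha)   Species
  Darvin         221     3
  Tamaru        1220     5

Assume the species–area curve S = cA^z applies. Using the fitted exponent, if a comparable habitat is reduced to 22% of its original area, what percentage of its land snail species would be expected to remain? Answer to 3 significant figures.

63.6%

z = ln(5/3) / ln(1220/221) = 0.5108 / 1.7084 = 0.2990
S_new/S_old = (A_new/A_old)^z = 0.22^0.2990 = exp(0.2990 × -1.5141) = 0.6359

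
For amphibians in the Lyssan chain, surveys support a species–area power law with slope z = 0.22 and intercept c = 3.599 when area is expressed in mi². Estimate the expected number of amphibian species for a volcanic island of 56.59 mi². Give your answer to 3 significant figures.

S = 3.599 × 56.59^0.22
ln S = ln 3.599 + 0.22 × ln 56.59 = 1.2807 + 0.22 × 4.0358 = 2.1685
S = e^2.1685 ≈ 8.745

8.75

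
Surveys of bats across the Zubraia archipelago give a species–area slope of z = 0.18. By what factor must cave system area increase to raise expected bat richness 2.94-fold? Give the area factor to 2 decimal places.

399.88

(A₂/A₁)^0.18 = 2.94, so A₂/A₁ = 2.94^(1/0.18) = 2.94^5.556
ln(A₂/A₁) = ln 2.94 / 0.18 = 1.0784 / 0.18 = 5.9912
A₂/A₁ = e^5.9912 ≈ 399.9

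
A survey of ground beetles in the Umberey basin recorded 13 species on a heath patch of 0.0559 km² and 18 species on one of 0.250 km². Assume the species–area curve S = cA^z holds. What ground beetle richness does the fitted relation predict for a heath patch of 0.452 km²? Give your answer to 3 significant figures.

z = ln(18/13) / ln(0.25/0.0559) = 0.3254 / 1.4979 = 0.2173
c = 13 / 0.0559^0.2173 = 13 / 0.5344 = 24.33
S₃ = 24.33 × 0.452^0.2173 = 24.33 × 0.8415 ≈ 20.47

20.5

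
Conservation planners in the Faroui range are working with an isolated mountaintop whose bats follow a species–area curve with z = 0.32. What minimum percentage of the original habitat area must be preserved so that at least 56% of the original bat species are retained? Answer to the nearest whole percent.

16%

Need (A_new/A_old)^0.32 = 0.56, so A_new/A_old = 0.56^(1/0.32) = 0.56^3.125
ln(A_new/A_old) = ln 0.56 / 0.32 = -0.5798 / 0.32 = -1.8119
A_new/A_old = e^-1.8119 ≈ 0.1633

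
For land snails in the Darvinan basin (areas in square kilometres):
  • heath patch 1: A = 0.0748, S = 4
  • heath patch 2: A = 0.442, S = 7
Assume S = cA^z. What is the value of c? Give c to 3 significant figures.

z = ln(S₂/S₁) / ln(A₂/A₁) = ln(7/4) / ln(0.442/0.0748) = 0.5596 / 1.7765 = 0.3150
c = S₁ / A₁^z = 4 / 0.0748^0.3150 = 4 / 0.4418 = 9.053

9.05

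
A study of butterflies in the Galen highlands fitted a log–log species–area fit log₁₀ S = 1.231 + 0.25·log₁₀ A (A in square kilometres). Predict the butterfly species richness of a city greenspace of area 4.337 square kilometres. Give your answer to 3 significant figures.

24.6

S = 17.02 × 4.337^0.25
ln S = ln 17.02 + 0.25 × ln 4.337 = 2.8345 + 0.25 × 1.4672 = 3.2013
S = e^3.2013 ≈ 24.56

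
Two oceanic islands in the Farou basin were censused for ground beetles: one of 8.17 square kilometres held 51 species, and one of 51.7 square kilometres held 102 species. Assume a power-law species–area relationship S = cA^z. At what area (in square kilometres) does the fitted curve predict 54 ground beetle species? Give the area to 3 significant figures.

9.51 square kilometres

z = ln(102/51) / ln(51.7/8.17) = 0.6931 / 1.8450 = 0.3757
c = 51 / 8.17^0.3757 = 51 / 2.201 = 23.17
A = (54/23.17)^(1/0.3757) ⇒ ln A = ln(2.331)/0.3757 = 2.2526
A = e^2.2526 ≈ 9.513 square kilometres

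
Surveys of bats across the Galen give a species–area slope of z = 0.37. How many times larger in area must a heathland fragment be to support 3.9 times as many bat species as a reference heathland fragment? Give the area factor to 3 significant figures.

39.6

(A₂/A₁)^0.37 = 3.9, so A₂/A₁ = 3.9^(1/0.37) = 3.9^2.703
ln(A₂/A₁) = ln 3.9 / 0.37 = 1.3610 / 0.37 = 3.6783
A₂/A₁ = e^3.6783 ≈ 39.58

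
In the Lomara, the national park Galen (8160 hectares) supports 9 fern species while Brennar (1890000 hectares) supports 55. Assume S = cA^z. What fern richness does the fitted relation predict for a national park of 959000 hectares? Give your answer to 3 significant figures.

z = ln(55/9) / ln(1890000/8160) = 1.8101 / 5.4451 = 0.3324
c = 9 / 8160^0.3324 = 9 / 19.97 = 0.4507
S₃ = 0.4507 × 959000^0.3324 = 0.4507 × 97.39 ≈ 43.89

43.9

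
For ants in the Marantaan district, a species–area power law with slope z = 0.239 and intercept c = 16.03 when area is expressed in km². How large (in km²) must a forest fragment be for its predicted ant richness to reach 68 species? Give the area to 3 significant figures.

423 km²

68 = 16.03 × A^0.239  ⇒  A^0.239 = 68/16.03 = 4.242
ln A = ln(4.242) / 0.239 = 1.4450 / 0.239 = 6.0462
A = e^6.0462 ≈ 422.5 km²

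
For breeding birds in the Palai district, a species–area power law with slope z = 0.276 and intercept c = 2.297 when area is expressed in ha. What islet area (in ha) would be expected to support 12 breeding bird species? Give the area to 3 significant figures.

400 ha

12 = 2.297 × A^0.276  ⇒  A^0.276 = 12/2.297 = 5.224
ln A = ln(5.224) / 0.276 = 1.6533 / 0.276 = 5.9902
A = e^5.9902 ≈ 399.5 ha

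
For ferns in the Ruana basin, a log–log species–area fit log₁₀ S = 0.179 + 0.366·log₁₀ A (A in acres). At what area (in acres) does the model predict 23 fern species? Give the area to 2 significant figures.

1700 acres

23 = 1.51 × A^0.366  ⇒  A^0.366 = 23/1.51 = 15.23
ln A = ln(15.23) / 0.366 = 2.7233 / 0.366 = 7.4408
A = e^7.4408 ≈ 1704 acres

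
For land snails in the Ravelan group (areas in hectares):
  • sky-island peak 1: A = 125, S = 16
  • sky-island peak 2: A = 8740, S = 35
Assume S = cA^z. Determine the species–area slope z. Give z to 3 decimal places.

0.184

Taking logs: ln S = ln c + z ln A, so z = (ln S₂ − ln S₁)/(ln A₂ − ln A₁).
z = ln(35/16) / ln(8740/125) = ln(2.188) / ln(69.92) = 0.7828 / 4.2474 = 0.1843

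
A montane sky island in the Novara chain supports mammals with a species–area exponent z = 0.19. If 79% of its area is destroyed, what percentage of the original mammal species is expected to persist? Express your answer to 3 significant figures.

S_new/S_old = (A_new/A_old)^z = 0.21^0.19
= exp(0.19 × ln 0.21) = exp(0.19 × -1.5606) = exp(-0.2965) ≈ 0.7434

74.3%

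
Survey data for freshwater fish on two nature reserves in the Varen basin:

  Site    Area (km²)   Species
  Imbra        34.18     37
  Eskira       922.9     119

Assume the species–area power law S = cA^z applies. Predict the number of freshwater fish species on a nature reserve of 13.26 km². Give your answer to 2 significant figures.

26

z = ln(119/37) / ln(922.9/34.18) = 1.1682 / 3.2959 = 0.3544
c = 37 / 34.18^0.3544 = 37 / 3.497 = 10.58
S₃ = 10.58 × 13.26^0.3544 = 10.58 × 2.5 ≈ 26.45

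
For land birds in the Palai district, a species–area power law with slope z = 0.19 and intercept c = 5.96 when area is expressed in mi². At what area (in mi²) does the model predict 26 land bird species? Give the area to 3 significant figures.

26 = 5.96 × A^0.19  ⇒  A^0.19 = 26/5.96 = 4.362
ln A = ln(4.362) / 0.19 = 1.4730 / 0.19 = 7.7528
A = e^7.7528 ≈ 2328 mi²

2330 mi²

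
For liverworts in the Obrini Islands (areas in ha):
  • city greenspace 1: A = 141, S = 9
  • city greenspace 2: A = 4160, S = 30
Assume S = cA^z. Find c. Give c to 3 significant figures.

z = ln(S₂/S₁) / ln(A₂/A₁) = ln(30/9) / ln(4160/141) = 1.2040 / 3.3845 = 0.3557
c = S₁ / A₁^z = 9 / 141^0.3557 = 9 / 5.815 = 1.548

1.55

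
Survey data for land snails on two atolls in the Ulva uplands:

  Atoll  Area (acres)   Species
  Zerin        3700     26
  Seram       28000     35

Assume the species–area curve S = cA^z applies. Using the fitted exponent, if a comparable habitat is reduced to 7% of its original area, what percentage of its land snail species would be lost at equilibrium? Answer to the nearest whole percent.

z = ln(35/26) / ln(28000/3700) = 0.2973 / 2.0239 = 0.1469
S_new/S_old = (A_new/A_old)^z = 0.07^0.1469 = exp(0.1469 × -2.6593) = 0.6767
Fraction lost = 1 − 0.6767 = 0.3233

32%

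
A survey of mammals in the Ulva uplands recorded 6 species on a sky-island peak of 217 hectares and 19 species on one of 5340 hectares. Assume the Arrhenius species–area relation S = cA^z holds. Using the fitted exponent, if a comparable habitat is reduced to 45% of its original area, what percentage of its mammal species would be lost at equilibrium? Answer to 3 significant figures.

z = ln(19/6) / ln(5340/217) = 1.1527 / 3.2031 = 0.3599
S_new/S_old = (A_new/A_old)^z = 0.45^0.3599 = exp(0.3599 × -0.7985) = 0.7502
Fraction lost = 1 − 0.7502 = 0.2498

25.0%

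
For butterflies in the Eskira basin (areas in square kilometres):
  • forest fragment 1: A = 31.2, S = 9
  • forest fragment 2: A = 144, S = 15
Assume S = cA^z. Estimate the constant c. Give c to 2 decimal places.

z = ln(S₂/S₁) / ln(A₂/A₁) = ln(15/9) / ln(144/31.2) = 0.5108 / 1.5294 = 0.3340
c = S₁ / A₁^z = 9 / 31.2^0.3340 = 9 / 3.155 = 2.852

2.85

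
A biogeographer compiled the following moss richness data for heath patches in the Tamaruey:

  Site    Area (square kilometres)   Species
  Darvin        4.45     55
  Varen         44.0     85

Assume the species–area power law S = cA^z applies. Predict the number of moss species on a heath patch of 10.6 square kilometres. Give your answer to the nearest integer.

z = ln(85/55) / ln(44/4.45) = 0.4353 / 2.2913 = 0.1900
c = 55 / 4.45^0.1900 = 55 / 1.328 = 41.42
S₃ = 41.42 × 10.6^0.1900 = 41.42 × 1.566 ≈ 64.86

65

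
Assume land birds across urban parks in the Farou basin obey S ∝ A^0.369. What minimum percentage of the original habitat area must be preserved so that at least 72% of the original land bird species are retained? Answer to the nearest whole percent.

41%

Need (A_new/A_old)^0.369 = 0.72, so A_new/A_old = 0.72^(1/0.369) = 0.72^2.71
ln(A_new/A_old) = ln 0.72 / 0.369 = -0.3285 / 0.369 = -0.8903
A_new/A_old = e^-0.8903 ≈ 0.4106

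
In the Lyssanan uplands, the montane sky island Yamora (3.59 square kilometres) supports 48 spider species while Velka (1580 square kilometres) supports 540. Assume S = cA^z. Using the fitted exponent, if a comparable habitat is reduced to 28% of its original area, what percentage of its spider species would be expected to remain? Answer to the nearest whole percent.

60%

z = ln(540/48) / ln(1580/3.59) = 2.4204 / 6.0870 = 0.3976
S_new/S_old = (A_new/A_old)^z = 0.28^0.3976 = exp(0.3976 × -1.2730) = 0.6028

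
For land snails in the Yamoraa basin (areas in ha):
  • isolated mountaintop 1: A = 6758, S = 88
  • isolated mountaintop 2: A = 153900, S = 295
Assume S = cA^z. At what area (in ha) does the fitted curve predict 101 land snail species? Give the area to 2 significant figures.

z = ln(295/88) / ln(153900/6758) = 1.2096 / 3.1256 = 0.3870
c = 88 / 6758^0.3870 = 88 / 30.35 = 2.899
A = (101/2.899)^(1/0.3870) ⇒ ln A = ln(34.84)/0.3870 = 9.1745
A = e^9.1745 ≈ 9648 ha

9600 ha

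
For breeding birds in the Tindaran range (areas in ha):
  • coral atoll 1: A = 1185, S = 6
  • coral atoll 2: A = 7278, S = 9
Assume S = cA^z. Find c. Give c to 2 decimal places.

1.23

z = ln(S₂/S₁) / ln(A₂/A₁) = ln(9/6) / ln(7278/1185) = 0.4055 / 1.8151 = 0.2234
c = S₁ / A₁^z = 6 / 1185^0.2234 = 6 / 4.86 = 1.235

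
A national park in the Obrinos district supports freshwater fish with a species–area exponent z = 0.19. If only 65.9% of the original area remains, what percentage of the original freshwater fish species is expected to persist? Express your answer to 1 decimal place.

S_new/S_old = (A_new/A_old)^z = 0.659^0.19
= exp(0.19 × ln 0.659) = exp(0.19 × -0.4170) = exp(-0.0792) ≈ 0.9238

92.4%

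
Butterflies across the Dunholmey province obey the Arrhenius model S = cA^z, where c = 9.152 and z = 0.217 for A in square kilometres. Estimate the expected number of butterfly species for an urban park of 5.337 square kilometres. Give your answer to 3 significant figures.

13.2

S = 9.152 × 5.337^0.217
ln S = ln 9.152 + 0.217 × ln 5.337 = 2.2140 + 0.217 × 1.6747 = 2.5774
S = e^2.5774 ≈ 13.16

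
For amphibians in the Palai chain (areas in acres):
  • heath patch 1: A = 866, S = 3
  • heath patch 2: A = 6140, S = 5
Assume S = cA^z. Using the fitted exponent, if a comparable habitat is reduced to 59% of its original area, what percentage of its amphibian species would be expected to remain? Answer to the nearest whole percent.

z = ln(5/3) / ln(6140/866) = 0.5108 / 1.9587 = 0.2608
S_new/S_old = (A_new/A_old)^z = 0.59^0.2608 = exp(0.2608 × -0.5276) = 0.8714

87%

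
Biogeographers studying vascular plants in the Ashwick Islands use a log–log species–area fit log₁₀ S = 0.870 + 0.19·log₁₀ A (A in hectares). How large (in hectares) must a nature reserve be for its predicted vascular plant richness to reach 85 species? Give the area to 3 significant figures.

377000 hectares

85 = 7.413 × A^0.19  ⇒  A^0.19 = 85/7.413 = 11.47
ln A = ln(11.47) / 0.19 = 2.4394 / 0.19 = 12.8390
A = e^12.8390 ≈ 376608 hectares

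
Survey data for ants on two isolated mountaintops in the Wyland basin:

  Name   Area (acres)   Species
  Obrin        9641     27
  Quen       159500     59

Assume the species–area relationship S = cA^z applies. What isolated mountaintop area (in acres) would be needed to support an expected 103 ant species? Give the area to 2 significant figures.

z = ln(59/27) / ln(159500/9641) = 0.7817 / 2.8060 = 0.2786
c = 27 / 9641^0.2786 = 27 / 12.88 = 2.096
A = (103/2.096)^(1/0.2786) ⇒ ln A = ln(49.13)/0.2786 = 13.9799
A = e^13.9799 ≈ 1178689 acres

1200000 acres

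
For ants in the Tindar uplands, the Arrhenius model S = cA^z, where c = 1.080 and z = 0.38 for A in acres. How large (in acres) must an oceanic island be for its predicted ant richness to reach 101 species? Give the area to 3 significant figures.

101 = 1.08 × A^0.38  ⇒  A^0.38 = 101/1.08 = 93.52
ln A = ln(93.52) / 0.38 = 4.5382 / 0.38 = 11.9425
A = e^11.9425 ≈ 153664 acres

154000 acres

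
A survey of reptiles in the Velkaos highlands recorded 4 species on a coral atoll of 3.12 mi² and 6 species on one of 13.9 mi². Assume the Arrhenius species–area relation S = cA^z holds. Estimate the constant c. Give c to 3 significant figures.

2.94

z = ln(S₂/S₁) / ln(A₂/A₁) = ln(6/4) / ln(13.9/3.12) = 0.4055 / 1.4941 = 0.2714
c = S₁ / A₁^z = 4 / 3.12^0.2714 = 4 / 1.362 = 2.937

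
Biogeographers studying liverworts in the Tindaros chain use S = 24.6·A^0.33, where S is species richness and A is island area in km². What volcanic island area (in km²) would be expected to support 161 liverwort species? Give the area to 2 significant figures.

300 km²

161 = 24.6 × A^0.33  ⇒  A^0.33 = 161/24.6 = 6.545
ln A = ln(6.545) / 0.33 = 1.8787 / 0.33 = 5.6929
A = e^5.6929 ≈ 296.8 km²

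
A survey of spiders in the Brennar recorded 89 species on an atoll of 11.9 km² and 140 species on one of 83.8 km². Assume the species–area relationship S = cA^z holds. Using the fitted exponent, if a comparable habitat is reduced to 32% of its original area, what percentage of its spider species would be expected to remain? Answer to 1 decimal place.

z = ln(140/89) / ln(83.8/11.9) = 0.4530 / 1.9519 = 0.2321
S_new/S_old = (A_new/A_old)^z = 0.32^0.2321 = exp(0.2321 × -1.1394) = 0.7676

76.8%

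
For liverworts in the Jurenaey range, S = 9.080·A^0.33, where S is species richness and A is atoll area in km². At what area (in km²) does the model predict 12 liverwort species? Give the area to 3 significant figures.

2.33 km²

12 = 9.08 × A^0.33  ⇒  A^0.33 = 12/9.08 = 1.322
ln A = ln(1.322) / 0.33 = 0.2788 / 0.33 = 0.8449
A = e^0.8449 ≈ 2.328 km²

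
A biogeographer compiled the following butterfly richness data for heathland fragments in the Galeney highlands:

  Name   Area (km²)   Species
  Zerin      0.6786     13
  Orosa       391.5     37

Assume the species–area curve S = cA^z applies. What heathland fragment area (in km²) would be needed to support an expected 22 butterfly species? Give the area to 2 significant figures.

17 km²

z = ln(37/13) / ln(391.5/0.6786) = 1.0460 / 6.3577 = 0.1645
c = 13 / 0.6786^0.1645 = 13 / 0.9382 = 13.86
A = (22/13.86)^(1/0.1645) ⇒ ln A = ln(1.588)/0.1645 = 2.8100
A = e^2.8100 ≈ 16.61 km²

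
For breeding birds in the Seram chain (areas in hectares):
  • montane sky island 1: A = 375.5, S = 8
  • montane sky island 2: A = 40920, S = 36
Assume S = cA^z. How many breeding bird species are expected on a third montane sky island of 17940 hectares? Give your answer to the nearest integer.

28

z = ln(36/8) / ln(40920/375.5) = 1.5041 / 4.6911 = 0.3206
c = 8 / 375.5^0.3206 = 8 / 6.691 = 1.196
S₃ = 1.196 × 17940^0.3206 = 1.196 × 23.11 ≈ 27.64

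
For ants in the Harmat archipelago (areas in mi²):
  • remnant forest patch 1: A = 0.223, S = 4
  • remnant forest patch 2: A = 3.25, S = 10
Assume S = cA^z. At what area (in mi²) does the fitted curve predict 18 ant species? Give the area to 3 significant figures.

z = ln(10/4) / ln(3.25/0.223) = 0.9163 / 2.6792 = 0.3420
c = 4 / 0.223^0.3420 = 4 / 0.5986 = 6.682
A = (18/6.682)^(1/0.3420) ⇒ ln A = ln(2.694)/0.3420 = 2.8973
A = e^2.8973 ≈ 18.13 mi²

18.1 mi²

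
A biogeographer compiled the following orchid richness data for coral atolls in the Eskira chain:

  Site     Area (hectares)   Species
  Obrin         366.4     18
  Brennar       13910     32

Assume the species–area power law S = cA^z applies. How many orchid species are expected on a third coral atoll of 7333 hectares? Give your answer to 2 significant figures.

29

z = ln(32/18) / ln(13910/366.4) = 0.5754 / 3.6366 = 0.1582
c = 18 / 366.4^0.1582 = 18 / 2.545 = 7.073
S₃ = 7.073 × 7333^0.1582 = 7.073 × 4.088 ≈ 28.92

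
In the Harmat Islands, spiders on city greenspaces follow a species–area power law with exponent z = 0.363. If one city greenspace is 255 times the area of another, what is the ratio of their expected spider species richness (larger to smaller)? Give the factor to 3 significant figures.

S₂/S₁ = (A₂/A₁)^z = 255^0.363
ln(S₂/S₁) = 0.363 × ln 255 = 0.363 × 5.5413 = 2.0115
S₂/S₁ = e^2.0115 ≈ 7.474

7.47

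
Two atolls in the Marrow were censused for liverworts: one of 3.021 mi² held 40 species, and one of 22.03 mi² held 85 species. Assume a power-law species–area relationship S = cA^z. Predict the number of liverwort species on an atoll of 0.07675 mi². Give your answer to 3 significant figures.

z = ln(85/40) / ln(22.03/3.021) = 0.7538 / 1.9868 = 0.3794
c = 40 / 3.021^0.3794 = 40 / 1.521 = 26.3
S₃ = 26.3 × 0.07675^0.3794 = 26.3 × 0.3776 ≈ 9.929

9.93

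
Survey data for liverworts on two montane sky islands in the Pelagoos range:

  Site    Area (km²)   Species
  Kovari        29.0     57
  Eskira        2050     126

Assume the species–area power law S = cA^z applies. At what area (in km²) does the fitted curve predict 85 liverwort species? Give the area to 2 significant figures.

z = ln(126/57) / ln(2050/29) = 0.7932 / 4.2583 = 0.1863
c = 57 / 29^0.1863 = 57 / 1.872 = 30.44
A = (85/30.44)^(1/0.1863) ⇒ ln A = ln(2.792)/0.1863 = 5.5125
A = e^5.5125 ≈ 247.8 km²

250 km²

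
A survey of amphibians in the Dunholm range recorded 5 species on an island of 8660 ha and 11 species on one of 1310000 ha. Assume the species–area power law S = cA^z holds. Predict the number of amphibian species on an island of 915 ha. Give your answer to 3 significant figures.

z = ln(11/5) / ln(1310000/8660) = 0.7885 / 5.0191 = 0.1571
c = 5 / 8660^0.1571 = 5 / 4.155 = 1.203
S₃ = 1.203 × 915^0.1571 = 1.203 × 2.919 ≈ 3.513

3.51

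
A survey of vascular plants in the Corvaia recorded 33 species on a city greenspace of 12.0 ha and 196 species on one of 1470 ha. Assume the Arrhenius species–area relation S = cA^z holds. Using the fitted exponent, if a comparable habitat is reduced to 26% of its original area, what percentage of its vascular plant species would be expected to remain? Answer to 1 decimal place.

z = ln(196/33) / ln(1470/12) = 1.7816 / 4.8081 = 0.3705
S_new/S_old = (A_new/A_old)^z = 0.26^0.3705 = exp(0.3705 × -1.3471) = 0.607

60.7%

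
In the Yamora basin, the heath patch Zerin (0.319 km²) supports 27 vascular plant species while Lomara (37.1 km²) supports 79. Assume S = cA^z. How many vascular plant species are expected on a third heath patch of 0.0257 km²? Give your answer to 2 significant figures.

z = ln(79/27) / ln(37.1/0.319) = 1.0736 / 4.7562 = 0.2257
c = 27 / 0.319^0.2257 = 27 / 0.7727 = 34.94
S₃ = 34.94 × 0.0257^0.2257 = 34.94 × 0.4376 ≈ 15.29

15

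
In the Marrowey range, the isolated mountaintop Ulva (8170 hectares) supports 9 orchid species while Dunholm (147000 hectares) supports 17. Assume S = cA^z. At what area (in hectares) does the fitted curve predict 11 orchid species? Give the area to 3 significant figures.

z = ln(17/9) / ln(147000/8170) = 0.6360 / 2.8900 = 0.2201
c = 9 / 8170^0.2201 = 9 / 7.26 = 1.24
A = (11/1.24)^(1/0.2201) ⇒ ln A = ln(8.874)/0.2201 = 9.9201
A = e^9.9201 ≈ 20335 hectares

20300 hectares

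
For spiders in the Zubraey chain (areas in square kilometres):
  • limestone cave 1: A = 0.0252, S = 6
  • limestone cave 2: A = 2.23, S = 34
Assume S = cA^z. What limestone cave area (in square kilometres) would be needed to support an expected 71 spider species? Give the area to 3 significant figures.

z = ln(34/6) / ln(2.23/0.0252) = 1.7346 / 4.4829 = 0.3869
c = 6 / 0.0252^0.3869 = 6 / 0.2407 = 24.93
A = (71/24.93)^(1/0.3869) ⇒ ln A = ln(2.848)/0.3869 = 2.7049
A = e^2.7049 ≈ 14.95 square kilometres

15.0 square kilometres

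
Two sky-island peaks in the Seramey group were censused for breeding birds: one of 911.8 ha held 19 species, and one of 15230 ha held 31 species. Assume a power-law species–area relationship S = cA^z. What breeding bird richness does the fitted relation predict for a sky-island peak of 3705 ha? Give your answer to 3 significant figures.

24.2

z = ln(31/19) / ln(15230/911.8) = 0.4895 / 2.8156 = 0.1739
c = 19 / 911.8^0.1739 = 19 / 3.271 = 5.809
S₃ = 5.809 × 3705^0.1739 = 5.809 × 4.174 ≈ 24.24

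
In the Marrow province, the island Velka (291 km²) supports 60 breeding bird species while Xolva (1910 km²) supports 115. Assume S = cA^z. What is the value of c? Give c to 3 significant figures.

z = ln(S₂/S₁) / ln(A₂/A₁) = ln(115/60) / ln(1910/291) = 0.6506 / 1.8815 = 0.3458
c = S₁ / A₁^z = 60 / 291^0.3458 = 60 / 7.111 = 8.437

8.44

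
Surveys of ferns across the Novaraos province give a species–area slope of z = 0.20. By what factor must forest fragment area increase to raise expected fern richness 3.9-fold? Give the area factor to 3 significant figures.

(A₂/A₁)^0.2 = 3.9, so A₂/A₁ = 3.9^(1/0.2) = 3.9^5
ln(A₂/A₁) = ln 3.9 / 0.2 = 1.3610 / 0.2 = 6.8049
A₂/A₁ = e^6.8049 ≈ 902.2

902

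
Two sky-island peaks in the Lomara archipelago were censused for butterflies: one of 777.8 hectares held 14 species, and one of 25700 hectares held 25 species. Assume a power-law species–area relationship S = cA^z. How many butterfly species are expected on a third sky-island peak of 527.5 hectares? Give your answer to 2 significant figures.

13

z = ln(25/14) / ln(25700/777.8) = 0.5798 / 3.4978 = 0.1658
c = 14 / 777.8^0.1658 = 14 / 3.014 = 4.644
S₃ = 4.644 × 527.5^0.1658 = 4.644 × 2.827 ≈ 13.13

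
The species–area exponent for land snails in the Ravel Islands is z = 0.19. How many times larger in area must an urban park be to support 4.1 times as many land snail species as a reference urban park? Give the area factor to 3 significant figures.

(A₂/A₁)^0.19 = 4.1, so A₂/A₁ = 4.1^(1/0.19) = 4.1^5.263
ln(A₂/A₁) = ln 4.1 / 0.19 = 1.4110 / 0.19 = 7.4262
A₂/A₁ = e^7.4262 ≈ 1679

1680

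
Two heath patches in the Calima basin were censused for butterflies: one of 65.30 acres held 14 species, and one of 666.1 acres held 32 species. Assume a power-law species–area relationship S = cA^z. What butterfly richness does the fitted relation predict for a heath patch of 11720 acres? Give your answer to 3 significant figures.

z = ln(32/14) / ln(666.1/65.3) = 0.8267 / 2.3224 = 0.3560
c = 14 / 65.3^0.3560 = 14 / 4.426 = 3.163
S₃ = 3.163 × 11720^0.3560 = 3.163 × 28.08 ≈ 88.81

88.8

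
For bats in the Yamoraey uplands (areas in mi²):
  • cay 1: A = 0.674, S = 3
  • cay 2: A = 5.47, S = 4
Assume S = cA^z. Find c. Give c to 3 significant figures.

z = ln(S₂/S₁) / ln(A₂/A₁) = ln(4/3) / ln(5.47/0.674) = 0.2877 / 2.0938 = 0.1374
c = S₁ / A₁^z = 3 / 0.674^0.1374 = 3 / 0.9472 = 3.167

3.17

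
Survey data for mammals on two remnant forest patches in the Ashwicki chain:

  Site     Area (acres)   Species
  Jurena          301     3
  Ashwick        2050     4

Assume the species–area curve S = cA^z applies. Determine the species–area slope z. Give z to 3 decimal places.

Taking logs: ln S = ln c + z ln A, so z = (ln S₂ − ln S₁)/(ln A₂ − ln A₁).
z = ln(4/3) / ln(2050/301) = ln(1.333) / ln(6.811) = 0.2877 / 1.9185 = 0.1500

0.150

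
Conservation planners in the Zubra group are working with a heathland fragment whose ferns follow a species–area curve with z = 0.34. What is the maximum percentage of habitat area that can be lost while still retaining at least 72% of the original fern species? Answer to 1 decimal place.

Need (A_new/A_old)^0.34 = 0.72, so A_new/A_old = 0.72^(1/0.34) = 0.72^2.941
ln(A_new/A_old) = ln 0.72 / 0.34 = -0.3285 / 0.34 = -0.9662
A_new/A_old = e^-0.9662 ≈ 0.3805
Fraction that can be lost = 1 − 0.3805 = 0.6195

61.9%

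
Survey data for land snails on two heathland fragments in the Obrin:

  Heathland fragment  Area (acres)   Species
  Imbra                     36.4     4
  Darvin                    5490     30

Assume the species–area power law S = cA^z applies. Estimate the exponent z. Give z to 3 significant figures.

0.402

Taking logs: ln S = ln c + z ln A, so z = (ln S₂ − ln S₁)/(ln A₂ − ln A₁).
z = ln(30/4) / ln(5490/36.4) = ln(7.5) / ln(150.8) = 2.0149 / 5.0161 = 0.4017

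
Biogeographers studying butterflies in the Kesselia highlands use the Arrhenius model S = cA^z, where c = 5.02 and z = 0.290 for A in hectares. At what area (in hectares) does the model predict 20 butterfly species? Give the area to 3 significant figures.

20 = 5.02 × A^0.29  ⇒  A^0.29 = 20/5.02 = 3.984
ln A = ln(3.984) / 0.29 = 1.3823 / 0.29 = 4.7666
A = e^4.7666 ≈ 117.5 hectares

118 hectares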